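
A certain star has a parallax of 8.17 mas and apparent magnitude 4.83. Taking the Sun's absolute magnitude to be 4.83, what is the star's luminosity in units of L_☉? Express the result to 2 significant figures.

L/L_☉ ≈ 150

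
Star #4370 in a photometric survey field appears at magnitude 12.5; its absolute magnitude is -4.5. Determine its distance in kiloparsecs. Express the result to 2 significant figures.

Distance modulus: m − M = 12.5 − (-4.5) = 17.000
m − M = 5 log₁₀ d − 5
log₁₀ d = (m − M)/5 + 1 = 4.4000
d = 10^4.4000 = 25120 pc
= 25.12 kpc

d ≈ 25 kpc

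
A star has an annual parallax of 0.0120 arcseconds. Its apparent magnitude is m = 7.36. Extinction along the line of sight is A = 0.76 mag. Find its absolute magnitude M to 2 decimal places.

M ≈ 2.00

d = 1/p = 1/0.0120″ = 83.33 pc
5 log₁₀(d/10 pc) = 5 log₁₀(83.33) − 5 = 4.604
M = m − 5 log₁₀(d/10) − A = 7.36 − 4.604 − 0.76 = 1.996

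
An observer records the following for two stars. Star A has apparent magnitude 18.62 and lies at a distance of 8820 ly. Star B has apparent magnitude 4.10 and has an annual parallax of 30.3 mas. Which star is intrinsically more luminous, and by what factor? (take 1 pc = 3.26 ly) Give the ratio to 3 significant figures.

Star A: d = 8820 ly / 3.26 = 2706 pc
Star A: M = m − 5 log₁₀ d + 5 = 18.62 − 5·3.4323 + 5 = 6.459
Star B: p = 30.3 mas = 0.0303″ → d = 1/p = 33.00 pc
Star B: M = m − 5 log₁₀ d + 5 = 4.10 − 5·1.5186 + 5 = 1.507
ΔM = M_A − M_B = 6.459 − (1.507) = 4.952; smaller M is more luminous → Star B.
L ratio = 10^(0.4 |ΔM|) = 10^1.981 = 95.63

Star B is more luminous, by a factor of 95.6.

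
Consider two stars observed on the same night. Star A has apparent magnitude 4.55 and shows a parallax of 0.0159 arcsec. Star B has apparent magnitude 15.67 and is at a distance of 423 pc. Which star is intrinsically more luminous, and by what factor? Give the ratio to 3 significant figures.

Star A: d = 1/p = 1/0.0159″ = 62.89 pc
Star A: M = m − 5 log₁₀ d + 5 = 4.55 − 5·1.7986 + 5 = 0.557
Star B: M = m − 5 log₁₀ d + 5 = 15.67 − 5·2.6263 + 5 = 7.538
ΔM = M_A − M_B = 0.557 − (7.538) = -6.981; smaller M is more luminous → Star A.
L ratio = 10^(0.4 |ΔM|) = 10^2.793 = 620.2

Star A is more luminous, by a factor of 620.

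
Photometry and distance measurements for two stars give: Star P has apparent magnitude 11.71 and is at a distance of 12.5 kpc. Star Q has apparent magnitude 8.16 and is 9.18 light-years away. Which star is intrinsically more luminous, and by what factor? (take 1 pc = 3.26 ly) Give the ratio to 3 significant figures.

Star P: d = 12.5 kpc = 12500 pc
Star P: M = m − 5 log₁₀ d + 5 = 11.71 − 5·4.0969 + 5 = -3.775
Star Q: d = 9.18 ly / 3.26 = 2.816 pc
Star Q: M = m − 5 log₁₀ d + 5 = 8.16 − 5·0.4496 + 5 = 10.912
ΔM = M_P − M_Q = -3.775 − (10.912) = -14.686; smaller M is more luminous → Star P.
L ratio = 10^(0.4 |ΔM|) = 10^5.875 = 749200

Star P is more luminous, by a factor of 749000.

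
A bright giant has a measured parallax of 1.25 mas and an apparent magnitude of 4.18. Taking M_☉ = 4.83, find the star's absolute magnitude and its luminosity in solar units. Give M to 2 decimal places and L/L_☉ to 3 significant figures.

M ≈ -5.34; L/L_☉ ≈ 11600

d = 1/p = 1000/1.25 mas = 800.0 pc
M = m − 5 log₁₀ d + 5 = 4.18 − 5·2.9031 + 5 = -5.335
M − M_☉ = -5.335 − 4.83 = -10.165
L/L_☉ = 10^(−0.4 × -10.165) = 11650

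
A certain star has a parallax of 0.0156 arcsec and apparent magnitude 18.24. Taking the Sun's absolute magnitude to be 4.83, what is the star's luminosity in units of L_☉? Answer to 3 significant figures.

d = 1/p = 1/0.0156″ = 64.10 pc
M = m − 5 log₁₀ d + 5 = 18.24 − 5·1.8069 + 5 = 14.206
M − M_☉ = 14.206 − 4.83 = 9.376
L/L_☉ = 10^(−0.4 × 9.376) = 1.777×10^-4

L/L_☉ ≈ 1.78×10^-4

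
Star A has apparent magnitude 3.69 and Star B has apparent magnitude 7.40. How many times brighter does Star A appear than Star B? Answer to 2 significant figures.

30

Magnitude difference = -3.71
Flux ratio = 10^(−0.4 Δm) = 10^(−0.4 × -3.71) = 10^1.484 = 30.48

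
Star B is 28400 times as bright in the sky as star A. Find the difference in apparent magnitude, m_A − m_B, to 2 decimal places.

m_A − m_B ≈ 11.13

Pogson: Δm = −2.5 log₁₀(ratio) = −2.5 log₁₀(28400) = −2.5 × 4.4533 = -11.133
Star B is brighter so has the smaller magnitude: m_A − m_B is positive.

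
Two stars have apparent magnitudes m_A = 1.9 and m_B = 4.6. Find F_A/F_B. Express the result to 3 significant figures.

F_A/F_B ≈ 12.0

Δm = 1.9 − (4.6) = -2.7
Flux ratio = 10^(−0.4 Δm) = 10^(−0.4 × -2.7) = 10^1.080 = 12.02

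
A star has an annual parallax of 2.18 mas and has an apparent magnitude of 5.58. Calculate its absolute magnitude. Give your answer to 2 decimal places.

M ≈ -2.73

p = 2.18 mas = 2.18×10^-3″ → d = 1/p = 458.7 pc
5 log₁₀(d/10 pc) = 5 log₁₀(458.7) − 5 = 8.308
M = m − 5 log₁₀(d/10) = 5.58 − 8.308 = -2.728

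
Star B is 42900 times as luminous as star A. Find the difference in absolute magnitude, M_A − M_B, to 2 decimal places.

Pogson: ΔM = −2.5 log₁₀(ratio) = −2.5 log₁₀(42900) = −2.5 × 4.6325 = -11.581
Star B is brighter so has the smaller magnitude: M_A − M_B is positive.

M_A − M_B ≈ 11.58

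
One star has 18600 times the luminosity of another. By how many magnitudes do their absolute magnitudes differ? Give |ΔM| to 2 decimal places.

Pogson: ΔM = −2.5 log₁₀(ratio) = −2.5 log₁₀(18600) = −2.5 × 4.2695 = -10.674

|ΔM| ≈ 10.67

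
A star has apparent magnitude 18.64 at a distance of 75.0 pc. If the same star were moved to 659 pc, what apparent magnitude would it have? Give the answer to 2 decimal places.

m ≈ 23.36

Flux ∝ 1/d², so Δm = 5 log₁₀(d₂/d₁) = 5 log₁₀(659/75.0) = 4.719
m₂ = m₁ + Δm = 18.64 + (4.719) = 23.359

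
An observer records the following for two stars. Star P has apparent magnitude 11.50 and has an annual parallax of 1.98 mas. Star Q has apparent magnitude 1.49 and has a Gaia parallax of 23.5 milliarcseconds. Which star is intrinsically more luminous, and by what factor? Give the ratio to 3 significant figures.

Star P: p = 1.98 mas = 1.98×10^-3″ → d = 1/p = 505.1 pc
Star P: M = m − 5 log₁₀ d + 5 = 11.50 − 5·2.7033 + 5 = 2.983
Star Q: p = 23.5 mas = 0.0235″ → d = 1/p = 42.55 pc
Star Q: M = m − 5 log₁₀ d + 5 = 1.49 − 5·1.6289 + 5 = -1.655
ΔM = M_P − M_Q = 2.983 − (-1.655) = 4.638; smaller M is more luminous → Star Q.
L ratio = 10^(0.4 |ΔM|) = 10^1.855 = 71.65

Star Q is more luminous, by a factor of 71.6.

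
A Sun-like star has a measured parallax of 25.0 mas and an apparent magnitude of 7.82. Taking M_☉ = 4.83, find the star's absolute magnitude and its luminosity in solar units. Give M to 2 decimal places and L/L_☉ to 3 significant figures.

M ≈ 4.81; L/L_☉ ≈ 1.02

d = 1/p = 1000/25.0 mas = 40.00 pc
M = m − 5 log₁₀ d + 5 = 7.82 − 5·1.6021 + 5 = 4.810
M − M_☉ = 4.810 − 4.83 = -0.020
L/L_☉ = 10^(−0.4 × -0.020) = 1.019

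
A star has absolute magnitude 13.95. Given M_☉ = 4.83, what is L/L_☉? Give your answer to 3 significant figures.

M − M_☉ = 13.95 − 4.83 = 9.120
L/L_☉ = 10^(−0.4 (M − M_☉)) = 10^-3.648 = 2.249×10^-4

L/L_☉ ≈ 2.25×10^-4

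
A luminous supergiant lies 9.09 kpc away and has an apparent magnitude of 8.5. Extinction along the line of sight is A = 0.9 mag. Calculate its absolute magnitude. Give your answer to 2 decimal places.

d = 9.09 kpc = 9090 pc
5 log₁₀(d/10 pc) = 5 log₁₀(9090) − 5 = 14.793
M = m − 5 log₁₀(d/10) − A = 8.5 − 14.793 − 0.9 = -7.193

M ≈ -7.19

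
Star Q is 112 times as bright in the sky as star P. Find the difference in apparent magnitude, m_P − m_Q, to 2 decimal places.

m_P − m_Q ≈ 5.12

Pogson: Δm = −2.5 log₁₀(ratio) = −2.5 log₁₀(112) = −2.5 × 2.0492 = -5.123
Star Q is brighter so has the smaller magnitude: m_P − m_Q is positive.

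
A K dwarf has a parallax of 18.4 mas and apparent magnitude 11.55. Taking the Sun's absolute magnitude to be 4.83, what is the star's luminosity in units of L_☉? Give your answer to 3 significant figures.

d = 1/p = 1000/18.4 mas = 54.35 pc
M = m − 5 log₁₀ d + 5 = 11.55 − 5·1.7352 + 5 = 7.874
M − M_☉ = 7.874 − 4.83 = 3.044
L/L_☉ = 10^(−0.4 × 3.044) = 0.06058

L/L_☉ ≈ 0.0606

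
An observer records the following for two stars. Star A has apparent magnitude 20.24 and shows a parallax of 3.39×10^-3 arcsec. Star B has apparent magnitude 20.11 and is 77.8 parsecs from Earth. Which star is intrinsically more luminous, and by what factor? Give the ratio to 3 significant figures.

Star A: d = 1/p = 1/3.39×10^-3″ = 295.0 pc
Star A: M = m − 5 log₁₀ d + 5 = 20.24 − 5·2.4698 + 5 = 12.891
Star B: M = m − 5 log₁₀ d + 5 = 20.11 − 5·1.8910 + 5 = 15.655
ΔM = M_A − M_B = 12.891 − (15.655) = -2.764; smaller M is more luminous → Star A.
L ratio = 10^(0.4 |ΔM|) = 10^1.106 = 12.75

Star A is more luminous, by a factor of 12.8.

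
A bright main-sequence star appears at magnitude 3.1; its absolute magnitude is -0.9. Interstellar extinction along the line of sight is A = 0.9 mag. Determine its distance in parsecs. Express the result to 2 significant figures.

d ≈ 42 pc

m − M = 5 log₁₀(d/10 pc) + A  ⇒  3.1 − (-0.9) − 0.9 = 5 log₁₀(d/10)
3.100 = 5 log₁₀(d/10)
log₁₀ d = (m − M − A)/5 + 1 = 1.6200
d = 10^1.6200 = 41.69 pc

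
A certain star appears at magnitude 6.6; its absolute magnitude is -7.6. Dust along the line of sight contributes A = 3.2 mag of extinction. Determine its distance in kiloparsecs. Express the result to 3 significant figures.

d ≈ 1.58 kpc

m − M = 5 log₁₀(d/10 pc) + A  ⇒  6.6 − (-7.6) − 3.2 = 5 log₁₀(d/10)
11.000 = 5 log₁₀(d/10)
log₁₀ d = (m − M − A)/5 + 1 = 3.2000
d = 10^3.2000 = 1585 pc
= 1.585 kpc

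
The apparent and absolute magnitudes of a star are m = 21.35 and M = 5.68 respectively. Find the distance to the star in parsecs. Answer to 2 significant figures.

d ≈ 14000 pc

μ = m − M = 15.670
m − M = 5 log₁₀ d − 5
log₁₀ d = (m − M)/5 + 1 = 4.1340
d = 10^4.1340 = 13610 pc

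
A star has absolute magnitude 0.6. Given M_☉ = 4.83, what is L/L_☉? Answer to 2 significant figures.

M − M_☉ = 0.6 − 4.83 = -4.230
L/L_☉ = 10^(−0.4 (M − M_☉)) = 10^1.692 = 49.20

L/L_☉ ≈ 49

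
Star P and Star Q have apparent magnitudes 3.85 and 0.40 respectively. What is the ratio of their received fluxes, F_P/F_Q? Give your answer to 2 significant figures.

F_P/F_Q ≈ 0.042

Magnitude difference = 3.45
Flux ratio = 10^(−0.4 Δm) = 10^(−0.4 × 3.45) = 10^-1.380 = 0.04169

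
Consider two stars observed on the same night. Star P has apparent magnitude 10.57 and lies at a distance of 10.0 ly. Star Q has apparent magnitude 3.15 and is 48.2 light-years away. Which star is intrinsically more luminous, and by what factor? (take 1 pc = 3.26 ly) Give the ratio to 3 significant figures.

Star Q is more luminous, by a factor of 21600.

Star P: d = 10.0 ly / 3.26 = 3.067 pc
Star P: M = m − 5 log₁₀ d + 5 = 10.57 − 5·0.4868 + 5 = 13.136
Star Q: d = 48.2 ly / 3.26 = 14.79 pc
Star Q: M = m − 5 log₁₀ d + 5 = 3.15 − 5·1.1698 + 5 = 2.301
ΔM = M_P − M_Q = 13.136 − (2.301) = 10.835; smaller M is more luminous → Star Q.
L ratio = 10^(0.4 |ΔM|) = 10^4.334 = 21580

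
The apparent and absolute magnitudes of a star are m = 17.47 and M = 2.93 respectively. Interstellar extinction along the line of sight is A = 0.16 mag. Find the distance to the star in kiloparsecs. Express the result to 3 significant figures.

d ≈ 7.52 kpc

m − M = 5 log₁₀(d/10 pc) + A  ⇒  17.47 − (2.93) − 0.16 = 5 log₁₀(d/10)
14.380 = 5 log₁₀(d/10)
log₁₀ d = (m − M − A)/5 + 1 = 3.8760
d = 10^3.8760 = 7516 pc
= 7.516 kpc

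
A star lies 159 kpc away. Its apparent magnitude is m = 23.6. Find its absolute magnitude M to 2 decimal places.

M ≈ 2.59

d = 159 kpc = 159000 pc
5 log₁₀(d/10 pc) = 5 log₁₀(159000) − 5 = 21.007
M = m − 5 log₁₀(d/10) = 23.6 − 21.007 = 2.593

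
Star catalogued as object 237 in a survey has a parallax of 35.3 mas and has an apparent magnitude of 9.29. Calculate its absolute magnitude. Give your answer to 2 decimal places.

p = 35.3 mas = 0.0353″ → d = 1/p = 28.33 pc
5 log₁₀(d/10 pc) = 5 log₁₀(28.33) − 5 = 2.261
M = m − 5 log₁₀(d/10) = 9.29 − 2.261 = 7.029

M ≈ 7.03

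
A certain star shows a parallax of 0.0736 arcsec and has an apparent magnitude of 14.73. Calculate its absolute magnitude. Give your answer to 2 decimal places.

M ≈ 14.06

d = 1/p = 1/0.0736″ = 13.59 pc
5 log₁₀(d/10 pc) = 5 log₁₀(13.59) − 5 = 0.666
M = m − 5 log₁₀(d/10) = 14.73 − 0.666 = 14.064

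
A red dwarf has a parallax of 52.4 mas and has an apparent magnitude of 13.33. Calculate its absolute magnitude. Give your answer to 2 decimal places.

M ≈ 11.93

p = 52.4 mas = 0.0524″ → d = 1/p = 19.08 pc
5 log₁₀(d/10 pc) = 5 log₁₀(19.08) − 5 = 1.403
M = m − 5 log₁₀(d/10) = 13.33 − 1.403 = 11.927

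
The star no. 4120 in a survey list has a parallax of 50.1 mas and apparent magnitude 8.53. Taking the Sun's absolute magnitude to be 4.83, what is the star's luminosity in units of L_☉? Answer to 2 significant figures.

d = 1/p = 1000/50.1 mas = 19.96 pc
M = m − 5 log₁₀ d + 5 = 8.53 − 5·1.3002 + 5 = 7.029
M − M_☉ = 7.029 − 4.83 = 2.199
L/L_☉ = 10^(−0.4 × 2.199) = 0.1319

L/L_☉ ≈ 0.13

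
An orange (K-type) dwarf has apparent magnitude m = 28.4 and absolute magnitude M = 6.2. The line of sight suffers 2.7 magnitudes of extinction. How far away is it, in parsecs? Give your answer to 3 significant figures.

m − M = 5 log₁₀(d/10 pc) + A  ⇒  28.4 − (6.2) − 2.7 = 5 log₁₀(d/10)
19.500 = 5 log₁₀(d/10)
log₁₀ d = (m − M − A)/5 + 1 = 4.9000
d = 10^4.9000 = 79430 pc

d ≈ 79400 pc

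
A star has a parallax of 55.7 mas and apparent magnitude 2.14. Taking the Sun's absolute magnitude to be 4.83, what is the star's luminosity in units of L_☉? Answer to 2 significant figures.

L/L_☉ ≈ 38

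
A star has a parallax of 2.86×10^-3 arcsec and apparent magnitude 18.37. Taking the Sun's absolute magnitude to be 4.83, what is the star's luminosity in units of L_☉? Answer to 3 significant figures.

d = 1/p = 1/2.86×10^-3″ = 349.7 pc
M = m − 5 log₁₀ d + 5 = 18.37 − 5·2.5436 + 5 = 10.652
M − M_☉ = 10.652 − 4.83 = 5.822
L/L_☉ = 10^(−0.4 × 5.822) = 4.691×10^-3

L/L_☉ ≈ 4.69×10^-3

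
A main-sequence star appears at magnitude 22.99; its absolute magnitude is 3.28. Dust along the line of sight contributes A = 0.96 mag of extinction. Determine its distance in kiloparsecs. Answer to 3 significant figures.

d ≈ 56.2 kpc

m − M = 5 log₁₀(d/10 pc) + A  ⇒  22.99 − (3.28) − 0.96 = 5 log₁₀(d/10)
18.750 = 5 log₁₀(d/10)
log₁₀ d = (m − M − A)/5 + 1 = 4.7500
d = 10^4.7500 = 56230 pc
= 56.23 kpc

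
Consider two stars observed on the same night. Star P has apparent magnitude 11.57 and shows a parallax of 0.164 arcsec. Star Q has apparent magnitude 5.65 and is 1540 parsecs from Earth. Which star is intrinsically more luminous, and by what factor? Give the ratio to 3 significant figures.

Star P: d = 1/p = 1/0.164″ = 6.098 pc
Star P: M = m − 5 log₁₀ d + 5 = 11.57 − 5·0.7852 + 5 = 12.644
Star Q: M = m − 5 log₁₀ d + 5 = 5.65 − 5·3.1875 + 5 = -5.288
ΔM = M_P − M_Q = 12.644 − (-5.288) = 17.932; smaller M is more luminous → Star Q.
L ratio = 10^(0.4 |ΔM|) = 10^7.173 = 1.488×10^7

Star Q is more luminous, by a factor of 1.49×10^7.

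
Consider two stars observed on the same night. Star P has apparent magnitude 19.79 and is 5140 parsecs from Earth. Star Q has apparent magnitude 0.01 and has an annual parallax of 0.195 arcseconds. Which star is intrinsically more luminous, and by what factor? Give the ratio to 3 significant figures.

Star Q is more luminous, by a factor of 81.3.

Star P: M = m − 5 log₁₀ d + 5 = 19.79 − 5·3.7110 + 5 = 6.235
Star Q: d = 1/p = 1/0.195″ = 5.128 pc
Star Q: M = m − 5 log₁₀ d + 5 = 0.01 − 5·0.7100 + 5 = 1.460
ΔM = M_P − M_Q = 6.235 − (1.460) = 4.775; smaller M is more luminous → Star Q.
L ratio = 10^(0.4 |ΔM|) = 10^1.910 = 81.28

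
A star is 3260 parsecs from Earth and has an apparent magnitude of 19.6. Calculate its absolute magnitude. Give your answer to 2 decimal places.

5 log₁₀(d/10 pc) = 5 log₁₀(3260) − 5 = 12.566
M = m − 5 log₁₀(d/10) = 19.6 − 12.566 = 7.034

M ≈ 7.03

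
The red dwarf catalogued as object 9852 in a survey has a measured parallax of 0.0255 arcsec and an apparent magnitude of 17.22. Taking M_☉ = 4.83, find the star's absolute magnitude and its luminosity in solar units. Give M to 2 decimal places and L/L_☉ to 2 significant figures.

M ≈ 14.25; L/L_☉ ≈ 1.7×10^-4

d = 1/p = 1/0.0255″ = 39.22 pc
M = m − 5 log₁₀ d + 5 = 17.22 − 5·1.5935 + 5 = 14.253
M − M_☉ = 14.253 − 4.83 = 9.423
L/L_☉ = 10^(−0.4 × 9.423) = 1.702×10^-4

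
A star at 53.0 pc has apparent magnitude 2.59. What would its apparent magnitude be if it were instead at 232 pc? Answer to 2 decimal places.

m ≈ 5.80

Flux ∝ 1/d², so Δm = 5 log₁₀(d₂/d₁) = 5 log₁₀(232/53.0) = 3.206
m₂ = m₁ + Δm = 2.59 + (3.206) = 5.796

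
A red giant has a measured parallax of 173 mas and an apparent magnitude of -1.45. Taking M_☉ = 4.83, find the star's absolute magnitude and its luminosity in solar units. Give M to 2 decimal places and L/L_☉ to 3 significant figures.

M ≈ -0.26; L/L_☉ ≈ 109

d = 1/p = 1000/173 mas = 5.780 pc
M = m − 5 log₁₀ d + 5 = -1.45 − 5·0.7620 + 5 = -0.260
M − M_☉ = -0.260 − 4.83 = -5.090
L/L_☉ = 10^(−0.4 × -5.090) = 108.6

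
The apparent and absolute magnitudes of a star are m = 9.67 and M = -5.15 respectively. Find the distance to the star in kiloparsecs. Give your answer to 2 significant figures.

d ≈ 9.2 kpc

Distance modulus: m − M = 9.67 − (-5.15) = 14.820
m − M = 5 log₁₀ d − 5
log₁₀ d = (m − M)/5 + 1 = 3.9640
d = 10^3.9640 = 9204 pc
= 9.204 kpc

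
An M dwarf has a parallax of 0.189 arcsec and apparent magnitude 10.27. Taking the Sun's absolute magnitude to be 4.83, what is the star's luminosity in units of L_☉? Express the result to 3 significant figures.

L/L_☉ ≈ 1.87×10^-3

d = 1/p = 1/0.189″ = 5.291 pc
M = m − 5 log₁₀ d + 5 = 10.27 − 5·0.7235 + 5 = 11.652
M − M_☉ = 11.652 − 4.83 = 6.822
L/L_☉ = 10^(−0.4 × 6.822) = 1.867×10^-3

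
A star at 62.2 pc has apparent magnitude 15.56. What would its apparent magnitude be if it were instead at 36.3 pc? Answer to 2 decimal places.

m ≈ 14.39

Flux ∝ 1/d², so Δm = 5 log₁₀(d₂/d₁) = 5 log₁₀(36.3/62.2) = -1.169
m₂ = m₁ + Δm = 15.56 + (-1.169) = 14.391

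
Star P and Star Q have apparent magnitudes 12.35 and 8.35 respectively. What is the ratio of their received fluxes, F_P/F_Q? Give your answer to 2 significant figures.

F_P/F_Q ≈ 0.025

Δm = 12.35 − (8.35) = 4.00
Flux ratio = 10^(−0.4 Δm) = 10^(−0.4 × 4.00) = 10^-1.600 = 0.02512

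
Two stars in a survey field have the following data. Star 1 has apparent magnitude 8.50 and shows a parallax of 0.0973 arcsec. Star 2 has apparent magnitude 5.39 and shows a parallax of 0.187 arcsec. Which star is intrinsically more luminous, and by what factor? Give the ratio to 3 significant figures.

Star 1: d = 1/p = 1/0.0973″ = 10.28 pc
Star 1: M = m − 5 log₁₀ d + 5 = 8.50 − 5·1.0119 + 5 = 8.441
Star 2: d = 1/p = 1/0.187″ = 5.348 pc
Star 2: M = m − 5 log₁₀ d + 5 = 5.39 − 5·0.7282 + 5 = 6.749
ΔM = M_1 − M_2 = 8.441 − (6.749) = 1.691; smaller M is more luminous → Star 2.
L ratio = 10^(0.4 |ΔM|) = 10^0.677 = 4.748

Star 2 is more luminous, by a factor of 4.75.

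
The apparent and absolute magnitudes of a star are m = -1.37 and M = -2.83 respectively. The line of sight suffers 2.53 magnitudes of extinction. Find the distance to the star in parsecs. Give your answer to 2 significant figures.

m − M = 5 log₁₀(d/10 pc) + A  ⇒  -1.37 − (-2.83) − 2.53 = 5 log₁₀(d/10)
-1.070 = 5 log₁₀(d/10)
log₁₀ d = (m − M − A)/5 + 1 = 0.7860
d = 10^0.7860 = 6.109 pc

d ≈ 6.1 pc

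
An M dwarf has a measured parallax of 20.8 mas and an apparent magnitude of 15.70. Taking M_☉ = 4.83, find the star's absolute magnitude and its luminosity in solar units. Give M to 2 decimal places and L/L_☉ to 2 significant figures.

d = 1/p = 1000/20.8 mas = 48.08 pc
M = m − 5 log₁₀ d + 5 = 15.70 − 5·1.6819 + 5 = 12.290
M − M_☉ = 12.290 − 4.83 = 7.460
L/L_☉ = 10^(−0.4 × 7.460) = 1.037×10^-3

M ≈ 12.29; L/L_☉ ≈ 1.0×10^-3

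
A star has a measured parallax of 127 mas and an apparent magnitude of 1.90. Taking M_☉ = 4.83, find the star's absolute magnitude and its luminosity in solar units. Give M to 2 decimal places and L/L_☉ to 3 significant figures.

d = 1/p = 1000/127 mas = 7.874 pc
M = m − 5 log₁₀ d + 5 = 1.90 − 5·0.8962 + 5 = 2.419
M − M_☉ = 2.419 − 4.83 = -2.411
L/L_☉ = 10^(−0.4 × -2.411) = 9.213

M ≈ 2.42; L/L_☉ ≈ 9.21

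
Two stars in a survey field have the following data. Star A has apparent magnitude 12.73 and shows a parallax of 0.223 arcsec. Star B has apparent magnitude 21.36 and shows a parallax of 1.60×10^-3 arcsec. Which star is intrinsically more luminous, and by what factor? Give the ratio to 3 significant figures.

Star B is more luminous, by a factor of 6.86.

Star A: d = 1/p = 1/0.223″ = 4.484 pc
Star A: M = m − 5 log₁₀ d + 5 = 12.73 − 5·0.6517 + 5 = 14.472
Star B: d = 1/p = 1/1.60×10^-3″ = 625.0 pc
Star B: M = m − 5 log₁₀ d + 5 = 21.36 − 5·2.7959 + 5 = 12.381
ΔM = M_A − M_B = 14.472 − (12.381) = 2.091; smaller M is more luminous → Star B.
L ratio = 10^(0.4 |ΔM|) = 10^0.836 = 6.861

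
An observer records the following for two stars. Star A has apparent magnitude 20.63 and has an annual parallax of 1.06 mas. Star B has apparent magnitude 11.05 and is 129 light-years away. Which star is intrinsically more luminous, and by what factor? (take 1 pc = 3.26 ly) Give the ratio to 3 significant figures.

Star A: p = 1.06 mas = 1.06×10^-3″ → d = 1/p = 943.4 pc
Star A: M = m − 5 log₁₀ d + 5 = 20.63 − 5·2.9747 + 5 = 10.757
Star B: d = 129 ly / 3.26 = 39.57 pc
Star B: M = m − 5 log₁₀ d + 5 = 11.05 − 5·1.5974 + 5 = 8.063
ΔM = M_A − M_B = 10.757 − (8.063) = 2.693; smaller M is more luminous → Star B.
L ratio = 10^(0.4 |ΔM|) = 10^1.077 = 11.95

Star B is more luminous, by a factor of 11.9.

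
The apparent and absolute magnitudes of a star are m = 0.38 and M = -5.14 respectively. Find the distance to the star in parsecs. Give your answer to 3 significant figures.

d ≈ 127 pc

Distance modulus: m − M = 0.38 − (-5.14) = 5.520
m − M = 5 log₁₀ d − 5
log₁₀ d = (m − M)/5 + 1 = 2.1040
d = 10^2.1040 = 127.1 pc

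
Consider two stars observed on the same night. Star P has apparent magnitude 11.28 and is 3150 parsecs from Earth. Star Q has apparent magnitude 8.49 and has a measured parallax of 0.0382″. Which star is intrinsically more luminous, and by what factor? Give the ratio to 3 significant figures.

Star P is more luminous, by a factor of 1110.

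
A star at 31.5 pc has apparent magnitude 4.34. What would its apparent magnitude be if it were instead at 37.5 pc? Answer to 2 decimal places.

m ≈ 4.72

Flux ∝ 1/d², so Δm = 5 log₁₀(d₂/d₁) = 5 log₁₀(37.5/31.5) = 0.379
m₂ = m₁ + Δm = 4.34 + (0.379) = 4.719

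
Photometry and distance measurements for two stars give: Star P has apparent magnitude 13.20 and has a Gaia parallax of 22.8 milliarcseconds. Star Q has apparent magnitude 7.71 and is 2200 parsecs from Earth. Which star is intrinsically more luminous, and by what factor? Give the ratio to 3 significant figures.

Star P: p = 22.8 mas = 0.0228″ → d = 1/p = 43.86 pc
Star P: M = m − 5 log₁₀ d + 5 = 13.20 − 5·1.6421 + 5 = 9.990
Star Q: M = m − 5 log₁₀ d + 5 = 7.71 − 5·3.3424 + 5 = -4.002
ΔM = M_P − M_Q = 9.990 − (-4.002) = 13.992; smaller M is more luminous → Star Q.
L ratio = 10^(0.4 |ΔM|) = 10^5.597 = 395100

Star Q is more luminous, by a factor of 395000.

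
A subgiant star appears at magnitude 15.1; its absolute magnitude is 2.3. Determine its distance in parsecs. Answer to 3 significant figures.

Distance modulus: m − M = 15.1 − (2.3) = 12.800
m − M = 5 log₁₀ d − 5
log₁₀ d = (m − M)/5 + 1 = 3.5600
d = 10^3.5600 = 3631 pc

d ≈ 3630 pc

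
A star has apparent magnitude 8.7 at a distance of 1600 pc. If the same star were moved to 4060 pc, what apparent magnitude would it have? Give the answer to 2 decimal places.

Flux ∝ 1/d², so Δm = 5 log₁₀(d₂/d₁) = 5 log₁₀(4060/1600) = 2.022
m₂ = m₁ + Δm = 8.7 + (2.022) = 10.722

m ≈ 10.72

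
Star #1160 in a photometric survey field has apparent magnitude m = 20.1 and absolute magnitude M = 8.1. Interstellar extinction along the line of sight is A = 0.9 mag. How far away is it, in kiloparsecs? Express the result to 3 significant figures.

d ≈ 1.66 kpc

m − M = 5 log₁₀(d/10 pc) + A  ⇒  20.1 − (8.1) − 0.9 = 5 log₁₀(d/10)
11.100 = 5 log₁₀(d/10)
log₁₀ d = (m − M − A)/5 + 1 = 3.2200
d = 10^3.2200 = 1660 pc
= 1.660 kpc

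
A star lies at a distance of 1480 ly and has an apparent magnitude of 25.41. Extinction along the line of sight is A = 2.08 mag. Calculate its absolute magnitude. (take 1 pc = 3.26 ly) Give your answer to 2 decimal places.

d = 1480 ly / 3.26 = 454.0 pc
5 log₁₀(d/10 pc) = 5 log₁₀(454.0) − 5 = 8.285
M = m − 5 log₁₀(d/10) − A = 25.41 − 8.285 − 2.08 = 15.045

M ≈ 15.04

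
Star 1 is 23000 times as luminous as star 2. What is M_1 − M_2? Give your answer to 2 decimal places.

Pogson: ΔM = −2.5 log₁₀(ratio) = −2.5 log₁₀(23000) = −2.5 × 4.3617 = -10.904
Star 1 is brighter, so it has the smaller magnitude: the difference is negative.

M_1 − M_2 ≈ -10.90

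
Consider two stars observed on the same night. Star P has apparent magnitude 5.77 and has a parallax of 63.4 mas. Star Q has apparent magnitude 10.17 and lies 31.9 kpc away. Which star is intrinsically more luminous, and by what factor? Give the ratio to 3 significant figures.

Star Q is more luminous, by a factor of 71100.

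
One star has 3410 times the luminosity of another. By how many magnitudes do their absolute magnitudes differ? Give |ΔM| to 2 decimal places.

|ΔM| ≈ 8.83

Pogson: ΔM = −2.5 log₁₀(ratio) = −2.5 log₁₀(3410) = −2.5 × 3.5328 = -8.832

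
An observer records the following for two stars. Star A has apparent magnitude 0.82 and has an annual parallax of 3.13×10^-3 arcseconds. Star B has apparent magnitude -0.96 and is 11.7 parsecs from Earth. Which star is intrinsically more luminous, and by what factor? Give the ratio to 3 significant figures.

Star A is more luminous, by a factor of 145.

Star A: d = 1/p = 1/3.13×10^-3″ = 319.5 pc
Star A: M = m − 5 log₁₀ d + 5 = 0.82 − 5·2.5045 + 5 = -6.702
Star B: M = m − 5 log₁₀ d + 5 = -0.96 − 5·1.0682 + 5 = -1.301
ΔM = M_A − M_B = -6.702 − (-1.301) = -5.401; smaller M is more luminous → Star A.
L ratio = 10^(0.4 |ΔM|) = 10^2.161 = 144.7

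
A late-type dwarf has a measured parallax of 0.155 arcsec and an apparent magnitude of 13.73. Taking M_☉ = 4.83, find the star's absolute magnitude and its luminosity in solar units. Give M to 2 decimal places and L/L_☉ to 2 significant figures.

d = 1/p = 1/0.155″ = 6.452 pc
M = m − 5 log₁₀ d + 5 = 13.73 − 5·0.8097 + 5 = 14.682
M − M_☉ = 14.682 − 4.83 = 9.852
L/L_☉ = 10^(−0.4 × 9.852) = 1.146×10^-4

M ≈ 14.68; L/L_☉ ≈ 1.1×10^-4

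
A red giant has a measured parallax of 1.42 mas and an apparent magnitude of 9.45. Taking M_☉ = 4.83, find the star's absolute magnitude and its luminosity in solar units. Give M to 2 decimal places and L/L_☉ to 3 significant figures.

d = 1/p = 1000/1.42 mas = 704.2 pc
M = m − 5 log₁₀ d + 5 = 9.45 − 5·2.8477 + 5 = 0.211
M − M_☉ = 0.211 − 4.83 = -4.619
L/L_☉ = 10^(−0.4 × -4.619) = 70.38

M ≈ 0.21; L/L_☉ ≈ 70.4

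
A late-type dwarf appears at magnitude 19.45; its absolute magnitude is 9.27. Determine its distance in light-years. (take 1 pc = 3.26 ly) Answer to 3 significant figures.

d ≈ 3540 ly

μ = m − M = 10.180
m − M = 5 log₁₀ d − 5
log₁₀ d = (m − M)/5 + 1 = 3.0360
d = 10^3.0360 = 1086 pc
= 3542 ly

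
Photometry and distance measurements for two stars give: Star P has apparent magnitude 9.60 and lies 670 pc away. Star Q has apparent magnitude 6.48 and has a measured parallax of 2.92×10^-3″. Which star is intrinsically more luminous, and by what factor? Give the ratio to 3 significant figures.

Star Q is more luminous, by a factor of 4.62.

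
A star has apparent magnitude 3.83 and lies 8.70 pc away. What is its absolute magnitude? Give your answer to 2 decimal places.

M ≈ 4.13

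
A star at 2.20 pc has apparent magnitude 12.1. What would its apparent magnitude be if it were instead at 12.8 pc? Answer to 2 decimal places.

Flux ∝ 1/d², so Δm = 5 log₁₀(d₂/d₁) = 5 log₁₀(12.8/2.20) = 3.824
m₂ = m₁ + Δm = 12.1 + (3.824) = 15.924

m ≈ 15.92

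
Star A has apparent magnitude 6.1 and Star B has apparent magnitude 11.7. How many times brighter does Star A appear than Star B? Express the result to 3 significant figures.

174

Δm = 6.1 − (11.7) = -5.6
Flux ratio = 10^(−0.4 Δm) = 10^(−0.4 × -5.6) = 10^2.240 = 173.8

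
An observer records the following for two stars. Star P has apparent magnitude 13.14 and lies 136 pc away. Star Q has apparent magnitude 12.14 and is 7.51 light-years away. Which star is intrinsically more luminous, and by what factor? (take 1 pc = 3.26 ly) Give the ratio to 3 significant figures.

Star P is more luminous, by a factor of 1390.

Star P: M = m − 5 log₁₀ d + 5 = 13.14 − 5·2.1335 + 5 = 7.472
Star Q: d = 7.51 ly / 3.26 = 2.304 pc
Star Q: M = m − 5 log₁₀ d + 5 = 12.14 − 5·0.3624 + 5 = 15.328
ΔM = M_P − M_Q = 7.472 − (15.328) = -7.856; smaller M is more luminous → Star P.
L ratio = 10^(0.4 |ΔM|) = 10^3.142 = 1388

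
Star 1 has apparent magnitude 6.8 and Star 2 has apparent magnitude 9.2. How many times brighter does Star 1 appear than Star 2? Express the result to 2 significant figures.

9.1

Δm = 6.8 − (9.2) = -2.4
Flux ratio = 10^(−0.4 Δm) = 10^(−0.4 × -2.4) = 10^0.960 = 9.120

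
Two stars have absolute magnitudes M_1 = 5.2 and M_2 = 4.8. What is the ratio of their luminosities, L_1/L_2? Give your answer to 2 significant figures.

L_1/L_2 ≈ 0.69

ΔM = M_1 − M_2 = 0.4
L_1/L_2 = 10^(−0.4 ΔM) = 10^-0.160 = 0.6918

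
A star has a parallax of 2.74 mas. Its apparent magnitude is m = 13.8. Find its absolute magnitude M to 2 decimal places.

p = 2.74 mas = 2.74×10^-3″ → d = 1/p = 365.0 pc
5 log₁₀(d/10 pc) = 5 log₁₀(365.0) − 5 = 7.811
M = m − 5 log₁₀(d/10) = 13.8 − 7.811 = 5.989

M ≈ 5.99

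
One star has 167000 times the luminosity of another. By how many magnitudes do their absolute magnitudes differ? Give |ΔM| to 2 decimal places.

|ΔM| ≈ 13.06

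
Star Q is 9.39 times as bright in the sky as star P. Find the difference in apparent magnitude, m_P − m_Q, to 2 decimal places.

m_P − m_Q ≈ 2.43

Pogson: Δm = −2.5 log₁₀(ratio) = −2.5 log₁₀(9.39) = −2.5 × 0.9727 = -2.432
Star Q is brighter so has the smaller magnitude: m_P − m_Q is positive.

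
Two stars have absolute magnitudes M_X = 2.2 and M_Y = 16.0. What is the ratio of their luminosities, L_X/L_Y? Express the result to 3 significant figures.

ΔM = M_X − M_Y = -13.8
L_X/L_Y = 10^(−0.4 ΔM) = 10^5.520 = 331100

L_X/L_Y ≈ 331000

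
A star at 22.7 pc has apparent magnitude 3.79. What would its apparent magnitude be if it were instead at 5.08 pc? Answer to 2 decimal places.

Flux ∝ 1/d², so Δm = 5 log₁₀(d₂/d₁) = 5 log₁₀(5.08/22.7) = -3.251
m₂ = m₁ + Δm = 3.79 + (-3.251) = 0.539

m ≈ 0.54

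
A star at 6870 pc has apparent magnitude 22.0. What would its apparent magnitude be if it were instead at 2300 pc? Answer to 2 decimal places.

Flux ∝ 1/d², so Δm = 5 log₁₀(d₂/d₁) = 5 log₁₀(2300/6870) = -2.376
m₂ = m₁ + Δm = 22.0 + (-2.376) = 19.624

m ≈ 19.62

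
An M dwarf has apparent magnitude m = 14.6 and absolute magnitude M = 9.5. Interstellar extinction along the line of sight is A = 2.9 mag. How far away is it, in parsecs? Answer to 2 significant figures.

m − M = 5 log₁₀(d/10 pc) + A  ⇒  14.6 − (9.5) − 2.9 = 5 log₁₀(d/10)
2.200 = 5 log₁₀(d/10)
log₁₀ d = (m − M − A)/5 + 1 = 1.4400
d = 10^1.4400 = 27.54 pc

d ≈ 28 pc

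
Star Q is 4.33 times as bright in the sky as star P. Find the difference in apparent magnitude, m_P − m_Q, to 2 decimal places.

Pogson: Δm = −2.5 log₁₀(ratio) = −2.5 log₁₀(4.33) = −2.5 × 0.6365 = -1.591
Star Q is brighter so has the smaller magnitude: m_P − m_Q is positive.

m_P − m_Q ≈ 1.59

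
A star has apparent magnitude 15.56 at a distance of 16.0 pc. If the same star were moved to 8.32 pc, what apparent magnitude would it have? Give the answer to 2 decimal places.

m ≈ 14.14

Flux ∝ 1/d², so Δm = 5 log₁₀(d₂/d₁) = 5 log₁₀(8.32/16.0) = -1.420
m₂ = m₁ + Δm = 15.56 + (-1.420) = 14.140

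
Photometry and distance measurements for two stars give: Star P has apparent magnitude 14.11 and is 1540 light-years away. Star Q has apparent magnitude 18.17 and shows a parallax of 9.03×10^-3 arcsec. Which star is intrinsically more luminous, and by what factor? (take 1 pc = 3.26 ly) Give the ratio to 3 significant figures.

Star P is more luminous, by a factor of 766.

Star P: d = 1540 ly / 3.26 = 472.4 pc
Star P: M = m − 5 log₁₀ d + 5 = 14.11 − 5·2.6743 + 5 = 5.738
Star Q: d = 1/p = 1/9.03×10^-3″ = 110.7 pc
Star Q: M = m − 5 log₁₀ d + 5 = 18.17 − 5·2.0443 + 5 = 12.948
ΔM = M_P − M_Q = 5.738 − (12.948) = -7.210; smaller M is more luminous → Star P.
L ratio = 10^(0.4 |ΔM|) = 10^2.884 = 765.6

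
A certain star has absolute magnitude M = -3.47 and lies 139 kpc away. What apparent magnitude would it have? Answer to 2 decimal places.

m ≈ 17.25

d = 139 kpc = 139000 pc
m = M + 5 log₁₀ d − 5 = -3.47 + 5·5.1430 − 5 = 17.245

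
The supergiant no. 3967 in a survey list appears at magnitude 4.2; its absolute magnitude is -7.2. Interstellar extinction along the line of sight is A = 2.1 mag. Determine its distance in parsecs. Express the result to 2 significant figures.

d ≈ 720 pc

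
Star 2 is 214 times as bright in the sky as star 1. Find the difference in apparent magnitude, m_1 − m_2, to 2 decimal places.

m_1 − m_2 ≈ 5.83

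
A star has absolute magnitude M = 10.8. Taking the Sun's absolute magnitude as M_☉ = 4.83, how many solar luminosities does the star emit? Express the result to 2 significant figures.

L/L_☉ ≈ 4.1×10^-3

M − M_☉ = 10.8 − 4.83 = 5.970
L/L_☉ = 10^(−0.4 (M − M_☉)) = 10^-2.388 = 4.093×10^-3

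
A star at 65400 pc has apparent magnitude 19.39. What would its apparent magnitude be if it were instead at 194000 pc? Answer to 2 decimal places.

Flux ∝ 1/d², so Δm = 5 log₁₀(d₂/d₁) = 5 log₁₀(194000/65400) = 2.361
m₂ = m₁ + Δm = 19.39 + (2.361) = 21.751

m ≈ 21.75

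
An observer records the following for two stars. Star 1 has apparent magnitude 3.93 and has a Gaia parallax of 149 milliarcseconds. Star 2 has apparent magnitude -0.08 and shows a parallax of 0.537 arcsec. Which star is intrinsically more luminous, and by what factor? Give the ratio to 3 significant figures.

Star 1: p = 149 mas = 0.149″ → d = 1/p = 6.711 pc
Star 1: M = m − 5 log₁₀ d + 5 = 3.93 − 5·0.8268 + 5 = 4.796
Star 2: d = 1/p = 1/0.537″ = 1.862 pc
Star 2: M = m − 5 log₁₀ d + 5 = -0.08 − 5·0.2700 + 5 = 3.570
ΔM = M_1 − M_2 = 4.796 − (3.570) = 1.226; smaller M is more luminous → Star 2.
L ratio = 10^(0.4 |ΔM|) = 10^0.490 = 3.093

Star 2 is more luminous, by a factor of 3.09.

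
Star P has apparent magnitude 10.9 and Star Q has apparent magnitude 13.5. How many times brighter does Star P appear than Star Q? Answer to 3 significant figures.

11.0

Magnitude difference = -2.6
Flux ratio = 10^(−0.4 Δm) = 10^(−0.4 × -2.6) = 10^1.040 = 10.96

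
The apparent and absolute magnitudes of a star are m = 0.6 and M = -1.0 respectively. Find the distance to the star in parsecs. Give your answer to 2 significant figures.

μ = m − M = 1.600
m − M = 5 log₁₀ d − 5
log₁₀ d = (m − M)/5 + 1 = 1.3200
d = 10^1.3200 = 20.89 pc

d ≈ 21 pc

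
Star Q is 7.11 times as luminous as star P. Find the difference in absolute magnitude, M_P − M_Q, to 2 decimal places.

M_P − M_Q ≈ 2.13

Pogson: ΔM = −2.5 log₁₀(ratio) = −2.5 log₁₀(7.11) = −2.5 × 0.8519 = -2.130
Star Q is brighter so has the smaller magnitude: M_P − M_Q is positive.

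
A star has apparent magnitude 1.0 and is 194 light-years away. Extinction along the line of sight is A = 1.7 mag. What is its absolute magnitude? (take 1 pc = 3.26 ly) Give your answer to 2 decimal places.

M ≈ -4.57

d = 194 ly / 3.26 = 59.51 pc
5 log₁₀(d/10 pc) = 5 log₁₀(59.51) − 5 = 3.873
M = m − 5 log₁₀(d/10) − A = 1.0 − 3.873 − 1.7 = -4.573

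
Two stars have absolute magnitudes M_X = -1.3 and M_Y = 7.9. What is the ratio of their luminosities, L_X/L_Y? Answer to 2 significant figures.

L_X/L_Y ≈ 4800

ΔM = M_X − M_Y = -9.2
L_X/L_Y = 10^(−0.4 ΔM) = 10^3.680 = 4786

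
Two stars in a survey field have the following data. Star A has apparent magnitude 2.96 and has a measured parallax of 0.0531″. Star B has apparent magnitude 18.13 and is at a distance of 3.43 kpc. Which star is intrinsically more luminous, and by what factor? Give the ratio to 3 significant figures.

Star A is more luminous, by a factor of 35.3.

Star A: d = 1/p = 1/0.0531″ = 18.83 pc
Star A: M = m − 5 log₁₀ d + 5 = 2.96 − 5·1.2749 + 5 = 1.585
Star B: d = 3.43 kpc = 3430 pc
Star B: M = m − 5 log₁₀ d + 5 = 18.13 − 5·3.5353 + 5 = 5.454
ΔM = M_A − M_B = 1.585 − (5.454) = -3.868; smaller M is more luminous → Star A.
L ratio = 10^(0.4 |ΔM|) = 10^1.547 = 35.26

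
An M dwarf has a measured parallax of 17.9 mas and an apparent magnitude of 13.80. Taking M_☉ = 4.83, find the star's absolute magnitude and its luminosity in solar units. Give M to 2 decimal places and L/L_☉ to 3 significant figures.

M ≈ 10.06; L/L_☉ ≈ 8.06×10^-3

d = 1/p = 1000/17.9 mas = 55.87 pc
M = m − 5 log₁₀ d + 5 = 13.80 − 5·1.7471 + 5 = 10.064
M − M_☉ = 10.064 − 4.83 = 5.234
L/L_☉ = 10^(−0.4 × 5.234) = 8.059×10^-3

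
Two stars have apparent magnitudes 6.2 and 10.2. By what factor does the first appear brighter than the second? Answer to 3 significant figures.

Δm = 6.2 − (10.2) = -4.0
Flux ratio = 10^(−0.4 Δm) = 10^(−0.4 × -4.0) = 10^1.600 = 39.81

39.8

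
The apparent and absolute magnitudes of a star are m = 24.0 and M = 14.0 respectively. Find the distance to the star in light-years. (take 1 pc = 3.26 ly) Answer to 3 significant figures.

Distance modulus: m − M = 24.0 − (14.0) = 10.000
m − M = 5 log₁₀ d − 5
log₁₀ d = (m − M)/5 + 1 = 3.0000
d = 10^3.0000 = 1000 pc
= 3260 ly

d ≈ 3260 ly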